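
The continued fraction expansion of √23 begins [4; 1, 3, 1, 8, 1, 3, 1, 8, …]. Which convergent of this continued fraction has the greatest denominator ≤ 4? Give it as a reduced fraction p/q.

List convergents until the denominator exceeds the bound:
a_0 = 4: 4/1  (≤ bound)
a_1 = 1: 5/1  (≤ bound)
a_2 = 3: 19/4  (≤ bound)
a_3 = 1: 24/5  (> 4, stop)

19/4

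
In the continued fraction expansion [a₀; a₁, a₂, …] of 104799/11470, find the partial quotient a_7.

2

⌊104799/11470⌋ = 9, remainder 1569
⌊11470/1569⌋ = 7, remainder 487
⌊1569/487⌋ = 3, remainder 108
⌊487/108⌋ = 4, remainder 55
⌊108/55⌋ = 1, remainder 53
⌊55/53⌋ = 1, remainder 2
⌊53/2⌋ = 26, remainder 1
⌊2/1⌋ = 2, remainder 0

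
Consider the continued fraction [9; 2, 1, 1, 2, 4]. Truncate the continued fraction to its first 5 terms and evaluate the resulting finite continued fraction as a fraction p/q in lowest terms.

122/13

Work from the innermost term outward:
Start with 2.
1 + 1/(2/1) = 1 + 1/2 = 3/2
1 + 1/(3/2) = 1 + 2/3 = 5/3
2 + 1/(5/3) = 2 + 3/5 = 13/5
9 + 1/(13/5) = 9 + 5/13 = 122/13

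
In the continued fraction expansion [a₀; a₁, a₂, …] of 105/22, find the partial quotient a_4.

Run the Euclidean algorithm, recording each quotient:
105 ÷ 22 → quotient 4, remainder 17
22 ÷ 17 → quotient 1, remainder 5
17 ÷ 5 → quotient 3, remainder 2
5 ÷ 2 → quotient 2, remainder 1
2 ÷ 1 → quotient 2, remainder 0

2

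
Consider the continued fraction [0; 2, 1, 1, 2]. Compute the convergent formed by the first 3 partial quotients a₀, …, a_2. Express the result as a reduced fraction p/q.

1/3

Work from the innermost term outward:
Start with 1.
2 + 1/(1/1) = 2 + 1/1 = 3/1
0 + 1/(3/1) = 0 + 1/3 = 1/3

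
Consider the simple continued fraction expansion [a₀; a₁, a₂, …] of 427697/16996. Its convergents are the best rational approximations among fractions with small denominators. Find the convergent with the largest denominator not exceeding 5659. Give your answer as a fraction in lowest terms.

113920/4527

a_0 = 25: 25/1  (≤ bound)
a_1 = 6: 151/6  (≤ bound)
a_2 = 13: 1988/79  (≤ bound)
a_3 = 14: 27983/1112  (≤ bound)
a_4 = 3: 85937/3415  (≤ bound)
a_5 = 1: 113920/4527  (≤ bound)
a_6 = 3: 427697/16996  (> 5659, stop)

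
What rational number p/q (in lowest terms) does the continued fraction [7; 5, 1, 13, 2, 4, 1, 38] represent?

Use the convergent recurrence hₖ = aₖ·hₖ₋₁ + hₖ₋₂ (and likewise for the denominators kₖ):
a_0 = 7: 7/1
a_1 = 5: 36/5
a_2 = 1: 43/6
a_3 = 13: 595/83
a_4 = 2: 1233/172
a_5 = 4: 5527/771
a_6 = 1: 6760/943
a_7 = 38: 262407/36605

262407/36605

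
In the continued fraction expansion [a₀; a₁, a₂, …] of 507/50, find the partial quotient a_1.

7

507 = 10·50 + 7, so a_0 = 10
50 = 7·7 + 1, so a_1 = 7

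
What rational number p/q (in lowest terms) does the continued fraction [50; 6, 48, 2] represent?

Work from the innermost term outward:
Start with 2.
48 + 1/(2/1) = 48 + 1/2 = 97/2
6 + 1/(97/2) = 6 + 2/97 = 584/97
50 + 1/(584/97) = 50 + 97/584 = 29297/584

29297/584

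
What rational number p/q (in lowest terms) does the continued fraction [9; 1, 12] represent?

129/13

Start with 12.
1 + 1/(12/1) = 1 + 1/12 = 13/12
9 + 1/(13/12) = 9 + 12/13 = 129/13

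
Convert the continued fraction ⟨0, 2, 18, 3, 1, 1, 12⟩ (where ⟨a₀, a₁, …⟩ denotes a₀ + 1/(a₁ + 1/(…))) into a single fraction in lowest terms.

1609/3306

Compute successive convergents:
a_0 = 0: 0/1
a_1 = 2: 1/2
a_2 = 18: 18/37
a_3 = 3: 55/113
a_4 = 1: 73/150
a_5 = 1: 128/263
a_6 = 12: 1609/3306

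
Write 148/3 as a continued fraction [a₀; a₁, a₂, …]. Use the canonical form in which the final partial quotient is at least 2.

[49; 3]

148 ÷ 3 → quotient 49, remainder 1
3 ÷ 1 → quotient 3, remainder 0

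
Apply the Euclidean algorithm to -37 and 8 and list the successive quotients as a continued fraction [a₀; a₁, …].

[-5; 2, 1, 2]

⌊-37/8⌋ = -5, remainder 3
⌊8/3⌋ = 2, remainder 2
⌊3/2⌋ = 1, remainder 1
⌊2/1⌋ = 2, remainder 0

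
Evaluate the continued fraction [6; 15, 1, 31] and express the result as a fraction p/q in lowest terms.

a_0 = 6: 6/1
a_1 = 15: 91/15
a_2 = 1: 97/16
a_3 = 31: 3098/511

3098/511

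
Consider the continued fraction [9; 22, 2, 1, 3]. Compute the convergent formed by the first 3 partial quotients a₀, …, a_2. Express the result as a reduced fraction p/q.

407/45

Use the convergent recurrence hₖ = aₖ·hₖ₋₁ + hₖ₋₂ (and likewise for the denominators kₖ):
a_0 = 9: 9/1
a_1 = 22: 199/22
a_2 = 2: 407/45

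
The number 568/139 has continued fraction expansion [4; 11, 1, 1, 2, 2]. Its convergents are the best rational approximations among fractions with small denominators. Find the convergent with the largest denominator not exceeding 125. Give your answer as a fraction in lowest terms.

List convergents until the denominator exceeds the bound:
a_0 = 4: 4/1  (≤ bound)
a_1 = 11: 45/11  (≤ bound)
a_2 = 1: 49/12  (≤ bound)
a_3 = 1: 94/23  (≤ bound)
a_4 = 2: 237/58  (≤ bound)
a_5 = 2: 568/139  (> 125, stop)

237/58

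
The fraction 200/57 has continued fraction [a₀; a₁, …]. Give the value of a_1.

Repeatedly divide and take the remainder:
200 ÷ 57 → quotient 3, remainder 29
57 ÷ 29 → quotient 1, remainder 28

1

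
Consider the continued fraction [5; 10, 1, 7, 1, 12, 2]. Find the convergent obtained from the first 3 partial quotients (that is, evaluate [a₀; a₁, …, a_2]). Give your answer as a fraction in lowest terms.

a_0 = 5: 5/1
a_1 = 10: 51/10
a_2 = 1: 56/11

56/11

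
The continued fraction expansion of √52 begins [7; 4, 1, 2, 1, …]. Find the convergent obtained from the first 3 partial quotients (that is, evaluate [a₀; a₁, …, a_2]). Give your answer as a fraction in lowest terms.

36/5

a_0 = 7: 7/1
a_1 = 4: 29/4
a_2 = 1: 36/5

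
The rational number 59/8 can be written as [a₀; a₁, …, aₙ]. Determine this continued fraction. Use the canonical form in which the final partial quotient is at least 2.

[7; 2, 1, 2]

59 ÷ 8 → quotient 7, remainder 3
8 ÷ 3 → quotient 2, remainder 2
3 ÷ 2 → quotient 1, remainder 1
2 ÷ 1 → quotient 2, remainder 0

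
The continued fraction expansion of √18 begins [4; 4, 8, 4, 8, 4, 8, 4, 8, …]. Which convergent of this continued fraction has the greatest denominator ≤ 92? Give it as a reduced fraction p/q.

List convergents until the denominator exceeds the bound:
a_0 = 4: 4/1  (≤ bound)
a_1 = 4: 17/4  (≤ bound)
a_2 = 8: 140/33  (≤ bound)
a_3 = 4: 577/136  (> 92, stop)

140/33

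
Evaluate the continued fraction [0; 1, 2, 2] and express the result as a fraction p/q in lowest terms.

a_0 = 0: 0/1
a_1 = 1: 1/1
a_2 = 2: 2/3
a_3 = 2: 5/7

5/7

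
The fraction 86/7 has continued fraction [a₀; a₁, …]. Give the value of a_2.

86 ÷ 7 → quotient 12, remainder 2
7 ÷ 2 → quotient 3, remainder 1
2 ÷ 1 → quotient 2, remainder 0

2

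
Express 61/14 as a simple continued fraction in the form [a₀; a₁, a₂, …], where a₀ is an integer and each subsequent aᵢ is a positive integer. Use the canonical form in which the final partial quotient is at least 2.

[4; 2, 1, 4]

⌊61/14⌋ = 4, remainder 5
⌊14/5⌋ = 2, remainder 4
⌊5/4⌋ = 1, remainder 1
⌊4/1⌋ = 4, remainder 0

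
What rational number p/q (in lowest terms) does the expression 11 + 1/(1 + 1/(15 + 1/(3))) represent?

a_0 = 11: 11/1
a_1 = 1: 12/1
a_2 = 15: 191/16
a_3 = 3: 585/49

585/49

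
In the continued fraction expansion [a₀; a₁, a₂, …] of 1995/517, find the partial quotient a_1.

Repeatedly divide and take the remainder:
1995 ÷ 517 → quotient 3, remainder 444
517 ÷ 444 → quotient 1, remainder 73

1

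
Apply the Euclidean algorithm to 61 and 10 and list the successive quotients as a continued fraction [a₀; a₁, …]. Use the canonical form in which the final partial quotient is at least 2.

[6; 10]

61 = 6·10 + 1, so a_0 = 6
10 = 10·1 + 0, so a_1 = 10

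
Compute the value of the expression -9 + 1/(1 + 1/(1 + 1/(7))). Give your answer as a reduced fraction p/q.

-127/15

Use the convergent recurrence hₖ = aₖ·hₖ₋₁ + hₖ₋₂ (and likewise for the denominators kₖ):
a_0 = -9: -9/1
a_1 = 1: -8/1
a_2 = 1: -17/2
a_3 = 7: -127/15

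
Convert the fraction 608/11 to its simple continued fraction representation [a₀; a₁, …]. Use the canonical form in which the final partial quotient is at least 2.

[55; 3, 1, 2]

Repeatedly divide and take the remainder:
608 ÷ 11 → quotient 55, remainder 3
11 ÷ 3 → quotient 3, remainder 2
3 ÷ 2 → quotient 1, remainder 1
2 ÷ 1 → quotient 2, remainder 0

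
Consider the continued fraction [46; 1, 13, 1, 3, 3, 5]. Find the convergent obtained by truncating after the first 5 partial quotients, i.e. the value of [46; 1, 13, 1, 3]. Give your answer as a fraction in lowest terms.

Start with 3.
1 + 1/(3/1) = 1 + 1/3 = 4/3
13 + 1/(4/3) = 13 + 3/4 = 55/4
1 + 1/(55/4) = 1 + 4/55 = 59/55
46 + 1/(59/55) = 46 + 55/59 = 2769/59

2769/59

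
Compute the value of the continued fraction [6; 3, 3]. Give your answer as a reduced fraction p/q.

Start with 3.
3 + 1/(3/1) = 3 + 1/3 = 10/3
6 + 1/(10/3) = 6 + 3/10 = 63/10

63/10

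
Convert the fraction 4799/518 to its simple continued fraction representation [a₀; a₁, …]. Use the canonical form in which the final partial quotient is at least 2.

4799 ÷ 518 → quotient 9, remainder 137
518 ÷ 137 → quotient 3, remainder 107
137 ÷ 107 → quotient 1, remainder 30
107 ÷ 30 → quotient 3, remainder 17
30 ÷ 17 → quotient 1, remainder 13
17 ÷ 13 → quotient 1, remainder 4
13 ÷ 4 → quotient 3, remainder 1
4 ÷ 1 → quotient 4, remainder 0

[9; 3, 1, 3, 1, 1, 3, 4]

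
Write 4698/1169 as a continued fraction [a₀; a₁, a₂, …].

[4; 53, 7, 3]

⌊4698/1169⌋ = 4, remainder 22
⌊1169/22⌋ = 53, remainder 3
⌊22/3⌋ = 7, remainder 1
⌊3/1⌋ = 3, remainder 0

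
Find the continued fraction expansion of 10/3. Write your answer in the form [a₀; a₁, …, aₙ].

[3; 3]

Run the Euclidean algorithm, recording each quotient:
10 ÷ 3 → quotient 3, remainder 1
3 ÷ 1 → quotient 3, remainder 0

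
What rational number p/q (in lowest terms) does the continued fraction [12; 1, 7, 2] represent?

219/17

a_0 = 12: 12/1
a_1 = 1: 13/1
a_2 = 7: 103/8
a_3 = 2: 219/17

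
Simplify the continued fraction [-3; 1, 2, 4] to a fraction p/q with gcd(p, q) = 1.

-30/13

Start with 4.
2 + 1/(4/1) = 2 + 1/4 = 9/4
1 + 1/(9/4) = 1 + 4/9 = 13/9
-3 + 1/(13/9) = -3 + 9/13 = -30/13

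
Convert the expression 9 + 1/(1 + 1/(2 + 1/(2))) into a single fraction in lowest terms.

Starting at the tail and folding back:
Start with 2.
2 + 1/(2/1) = 2 + 1/2 = 5/2
1 + 1/(5/2) = 1 + 2/5 = 7/5
9 + 1/(7/5) = 9 + 5/7 = 68/7

68/7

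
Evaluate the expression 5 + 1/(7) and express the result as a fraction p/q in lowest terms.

36/7

Start with 7.
5 + 1/(7/1) = 5 + 1/7 = 36/7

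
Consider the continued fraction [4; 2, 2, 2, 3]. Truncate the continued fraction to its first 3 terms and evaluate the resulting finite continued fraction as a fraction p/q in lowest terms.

22/5

Work from the innermost term outward:
Start with 2.
2 + 1/(2/1) = 2 + 1/2 = 5/2
4 + 1/(5/2) = 4 + 2/5 = 22/5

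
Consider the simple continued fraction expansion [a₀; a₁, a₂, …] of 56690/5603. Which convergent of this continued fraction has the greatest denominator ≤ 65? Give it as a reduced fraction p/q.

172/17

List convergents until the denominator exceeds the bound:
a_0 = 10: 10/1  (≤ bound)
a_1 = 8: 81/8  (≤ bound)
a_2 = 2: 172/17  (≤ bound)
a_3 = 23: 4037/399  (> 65, stop)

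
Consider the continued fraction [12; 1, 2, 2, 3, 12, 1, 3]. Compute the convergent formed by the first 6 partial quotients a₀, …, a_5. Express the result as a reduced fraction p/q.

a_0 = 12: 12/1
a_1 = 1: 13/1
a_2 = 2: 38/3
a_3 = 2: 89/7
a_4 = 3: 305/24
a_5 = 12: 3749/295

3749/295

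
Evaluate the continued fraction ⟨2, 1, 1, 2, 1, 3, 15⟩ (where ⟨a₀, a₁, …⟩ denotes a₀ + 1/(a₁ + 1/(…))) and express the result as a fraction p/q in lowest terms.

Work from the innermost term outward:
Start with 15.
3 + 1/(15/1) = 3 + 1/15 = 46/15
1 + 1/(46/15) = 1 + 15/46 = 61/46
2 + 1/(61/46) = 2 + 46/61 = 168/61
1 + 1/(168/61) = 1 + 61/168 = 229/168
1 + 1/(229/168) = 1 + 168/229 = 397/229
2 + 1/(397/229) = 2 + 229/397 = 1023/397

1023/397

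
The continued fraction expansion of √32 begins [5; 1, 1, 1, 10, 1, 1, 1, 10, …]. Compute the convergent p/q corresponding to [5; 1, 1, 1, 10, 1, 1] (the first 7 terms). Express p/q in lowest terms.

379/67

Compute successive convergents:
a_0 = 5: 5/1
a_1 = 1: 6/1
a_2 = 1: 11/2
a_3 = 1: 17/3
a_4 = 10: 181/32
a_5 = 1: 198/35
a_6 = 1: 379/67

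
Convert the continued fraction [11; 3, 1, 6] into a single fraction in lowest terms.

304/27

Work from the innermost term outward:
Start with 6.
1 + 1/(6/1) = 1 + 1/6 = 7/6
3 + 1/(7/6) = 3 + 6/7 = 27/7
11 + 1/(27/7) = 11 + 7/27 = 304/27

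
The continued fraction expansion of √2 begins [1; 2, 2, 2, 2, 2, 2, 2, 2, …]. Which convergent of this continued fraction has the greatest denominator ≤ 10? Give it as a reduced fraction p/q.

a_0 = 1: 1/1  (≤ bound)
a_1 = 2: 3/2  (≤ bound)
a_2 = 2: 7/5  (≤ bound)
a_3 = 2: 17/12  (> 10, stop)

7/5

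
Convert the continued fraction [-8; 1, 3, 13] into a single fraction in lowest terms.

a_0 = -8: -8/1
a_1 = 1: -7/1
a_2 = 3: -29/4
a_3 = 13: -384/53

-384/53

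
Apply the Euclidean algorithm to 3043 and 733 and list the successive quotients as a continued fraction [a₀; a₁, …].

[4; 6, 1, 1, 1, 1, 10, 2]

Repeatedly divide and take the remainder:
3043 ÷ 733 → quotient 4, remainder 111
733 ÷ 111 → quotient 6, remainder 67
111 ÷ 67 → quotient 1, remainder 44
67 ÷ 44 → quotient 1, remainder 23
44 ÷ 23 → quotient 1, remainder 21
23 ÷ 21 → quotient 1, remainder 2
21 ÷ 2 → quotient 10, remainder 1
2 ÷ 1 → quotient 2, remainder 0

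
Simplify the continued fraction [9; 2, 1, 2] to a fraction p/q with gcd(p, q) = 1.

a_0 = 9: 9/1
a_1 = 2: 19/2
a_2 = 1: 28/3
a_3 = 2: 75/8

75/8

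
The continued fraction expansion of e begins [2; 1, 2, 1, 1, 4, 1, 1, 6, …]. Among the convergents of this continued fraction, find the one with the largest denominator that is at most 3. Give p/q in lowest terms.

a_0 = 2: 2/1  (≤ bound)
a_1 = 1: 3/1  (≤ bound)
a_2 = 2: 8/3  (≤ bound)
a_3 = 1: 11/4  (> 3, stop)

8/3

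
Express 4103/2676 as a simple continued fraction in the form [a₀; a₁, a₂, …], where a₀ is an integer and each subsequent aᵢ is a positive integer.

[1; 1, 1, 7, 59, 3]

4103 = 1·2676 + 1427, so a_0 = 1
2676 = 1·1427 + 1249, so a_1 = 1
1427 = 1·1249 + 178, so a_2 = 1
1249 = 7·178 + 3, so a_3 = 7
178 = 59·3 + 1, so a_4 = 59
3 = 3·1 + 0, so a_5 = 3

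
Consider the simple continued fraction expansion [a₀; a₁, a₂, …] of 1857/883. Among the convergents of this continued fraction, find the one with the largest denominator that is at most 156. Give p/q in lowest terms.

204/97

a_0 = 2: 2/1  (≤ bound)
a_1 = 9: 19/9  (≤ bound)
a_2 = 1: 21/10  (≤ bound)
a_3 = 2: 61/29  (≤ bound)
a_4 = 2: 143/68  (≤ bound)
a_5 = 1: 204/97  (≤ bound)
a_6 = 2: 551/262  (> 156, stop)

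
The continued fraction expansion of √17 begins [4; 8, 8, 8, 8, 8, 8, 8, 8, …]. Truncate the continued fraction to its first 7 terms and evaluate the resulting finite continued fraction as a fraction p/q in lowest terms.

Start with 8.
8 + 1/(8/1) = 8 + 1/8 = 65/8
8 + 1/(65/8) = 8 + 8/65 = 528/65
8 + 1/(528/65) = 8 + 65/528 = 4289/528
8 + 1/(4289/528) = 8 + 528/4289 = 34840/4289
8 + 1/(34840/4289) = 8 + 4289/34840 = 283009/34840
4 + 1/(283009/34840) = 4 + 34840/283009 = 1166876/283009

1166876/283009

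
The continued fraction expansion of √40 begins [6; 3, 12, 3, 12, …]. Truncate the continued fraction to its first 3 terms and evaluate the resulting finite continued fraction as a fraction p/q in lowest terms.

234/37

Start with 12.
3 + 1/(12/1) = 3 + 1/12 = 37/12
6 + 1/(37/12) = 6 + 12/37 = 234/37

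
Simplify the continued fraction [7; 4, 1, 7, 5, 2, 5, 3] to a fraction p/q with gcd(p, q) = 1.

Start with 3.
5 + 1/(3/1) = 5 + 1/3 = 16/3
2 + 1/(16/3) = 2 + 3/16 = 35/16
5 + 1/(35/16) = 5 + 16/35 = 191/35
7 + 1/(191/35) = 7 + 35/191 = 1372/191
1 + 1/(1372/191) = 1 + 191/1372 = 1563/1372
4 + 1/(1563/1372) = 4 + 1372/1563 = 7624/1563
7 + 1/(7624/1563) = 7 + 1563/7624 = 54931/7624

54931/7624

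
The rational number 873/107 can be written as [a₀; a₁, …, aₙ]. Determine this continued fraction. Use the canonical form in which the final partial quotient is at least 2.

⌊873/107⌋ = 8, remainder 17
⌊107/17⌋ = 6, remainder 5
⌊17/5⌋ = 3, remainder 2
⌊5/2⌋ = 2, remainder 1
⌊2/1⌋ = 2, remainder 0

[8; 6, 3, 2, 2]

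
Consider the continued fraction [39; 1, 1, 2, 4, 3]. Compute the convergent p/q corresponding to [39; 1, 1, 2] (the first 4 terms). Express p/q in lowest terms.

198/5

Starting at the tail and folding back:
Start with 2.
1 + 1/(2/1) = 1 + 1/2 = 3/2
1 + 1/(3/2) = 1 + 2/3 = 5/3
39 + 1/(5/3) = 39 + 3/5 = 198/5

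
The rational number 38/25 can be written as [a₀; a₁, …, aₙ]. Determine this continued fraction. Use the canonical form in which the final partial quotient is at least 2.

[1; 1, 1, 12]

⌊38/25⌋ = 1, remainder 13
⌊25/13⌋ = 1, remainder 12
⌊13/12⌋ = 1, remainder 1
⌊12/1⌋ = 12, remainder 0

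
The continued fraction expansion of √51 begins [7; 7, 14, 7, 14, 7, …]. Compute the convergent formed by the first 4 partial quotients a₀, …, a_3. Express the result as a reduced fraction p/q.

4999/700

Starting at the tail and folding back:
Start with 7.
14 + 1/(7/1) = 14 + 1/7 = 99/7
7 + 1/(99/7) = 7 + 7/99 = 700/99
7 + 1/(700/99) = 7 + 99/700 = 4999/700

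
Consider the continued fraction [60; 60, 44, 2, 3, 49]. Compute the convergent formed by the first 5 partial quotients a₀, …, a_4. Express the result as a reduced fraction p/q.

Start with 3.
2 + 1/(3/1) = 2 + 1/3 = 7/3
44 + 1/(7/3) = 44 + 3/7 = 311/7
60 + 1/(311/7) = 60 + 7/311 = 18667/311
60 + 1/(18667/311) = 60 + 311/18667 = 1120331/18667

1120331/18667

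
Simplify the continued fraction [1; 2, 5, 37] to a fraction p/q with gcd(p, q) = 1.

a_0 = 1: 1/1
a_1 = 2: 3/2
a_2 = 5: 16/11
a_3 = 37: 595/409

595/409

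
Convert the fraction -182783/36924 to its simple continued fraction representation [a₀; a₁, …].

⌊-182783/36924⌋ = -5, remainder 1837
⌊36924/1837⌋ = 20, remainder 184
⌊1837/184⌋ = 9, remainder 181
⌊184/181⌋ = 1, remainder 3
⌊181/3⌋ = 60, remainder 1
⌊3/1⌋ = 3, remainder 0

[-5; 20, 9, 1, 60, 3]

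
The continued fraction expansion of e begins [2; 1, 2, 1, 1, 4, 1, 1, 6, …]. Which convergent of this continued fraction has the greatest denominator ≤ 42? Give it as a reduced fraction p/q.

a_0 = 2: 2/1  (≤ bound)
a_1 = 1: 3/1  (≤ bound)
a_2 = 2: 8/3  (≤ bound)
a_3 = 1: 11/4  (≤ bound)
a_4 = 1: 19/7  (≤ bound)
a_5 = 4: 87/32  (≤ bound)
a_6 = 1: 106/39  (≤ bound)
a_7 = 1: 193/71  (> 42, stop)

106/39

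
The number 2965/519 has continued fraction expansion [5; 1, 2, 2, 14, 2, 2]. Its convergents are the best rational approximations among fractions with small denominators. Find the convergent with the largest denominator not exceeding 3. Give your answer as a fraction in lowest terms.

List convergents until the denominator exceeds the bound:
a_0 = 5: 5/1  (≤ bound)
a_1 = 1: 6/1  (≤ bound)
a_2 = 2: 17/3  (≤ bound)
a_3 = 2: 40/7  (> 3, stop)

17/3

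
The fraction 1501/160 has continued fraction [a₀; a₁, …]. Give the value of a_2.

1

Apply division with remainder until the remainder is 0:
⌊1501/160⌋ = 9, remainder 61
⌊160/61⌋ = 2, remainder 38
⌊61/38⌋ = 1, remainder 23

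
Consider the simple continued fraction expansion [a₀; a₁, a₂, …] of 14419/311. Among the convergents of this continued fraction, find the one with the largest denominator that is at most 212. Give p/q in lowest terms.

List convergents until the denominator exceeds the bound:
a_0 = 46: 46/1  (≤ bound)
a_1 = 2: 93/2  (≤ bound)
a_2 = 1: 139/3  (≤ bound)
a_3 = 3: 510/11  (≤ bound)
a_4 = 28: 14419/311  (> 212, stop)

510/11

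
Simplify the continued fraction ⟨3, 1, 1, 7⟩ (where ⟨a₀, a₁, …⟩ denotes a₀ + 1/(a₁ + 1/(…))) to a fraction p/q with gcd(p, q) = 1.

53/15

Build up convergents one term at a time:
a_0 = 3: 3/1
a_1 = 1: 4/1
a_2 = 1: 7/2
a_3 = 7: 53/15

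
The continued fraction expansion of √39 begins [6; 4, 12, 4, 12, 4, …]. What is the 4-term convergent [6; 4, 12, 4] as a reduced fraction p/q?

Build up convergents one term at a time:
a_0 = 6: 6/1
a_1 = 4: 25/4
a_2 = 12: 306/49
a_3 = 4: 1249/200

1249/200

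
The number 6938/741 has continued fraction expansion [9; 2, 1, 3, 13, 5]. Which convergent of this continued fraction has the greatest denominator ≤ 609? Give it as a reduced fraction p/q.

a_0 = 9: 9/1  (≤ bound)
a_1 = 2: 19/2  (≤ bound)
a_2 = 1: 28/3  (≤ bound)
a_3 = 3: 103/11  (≤ bound)
a_4 = 13: 1367/146  (≤ bound)
a_5 = 5: 6938/741  (> 609, stop)

1367/146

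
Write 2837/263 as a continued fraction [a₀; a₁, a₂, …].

[10; 1, 3, 1, 2, 3, 2, 2]

Repeatedly divide and take the remainder:
2837 ÷ 263 → quotient 10, remainder 207
263 ÷ 207 → quotient 1, remainder 56
207 ÷ 56 → quotient 3, remainder 39
56 ÷ 39 → quotient 1, remainder 17
39 ÷ 17 → quotient 2, remainder 5
17 ÷ 5 → quotient 3, remainder 2
5 ÷ 2 → quotient 2, remainder 1
2 ÷ 1 → quotient 2, remainder 0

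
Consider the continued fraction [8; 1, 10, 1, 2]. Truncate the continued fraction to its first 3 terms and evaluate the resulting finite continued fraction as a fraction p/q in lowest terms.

98/11

Start with 10.
1 + 1/(10/1) = 1 + 1/10 = 11/10
8 + 1/(11/10) = 8 + 10/11 = 98/11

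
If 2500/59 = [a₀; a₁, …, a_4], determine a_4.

⌊2500/59⌋ = 42, remainder 22
⌊59/22⌋ = 2, remainder 15
⌊22/15⌋ = 1, remainder 7
⌊15/7⌋ = 2, remainder 1
⌊7/1⌋ = 7, remainder 0

7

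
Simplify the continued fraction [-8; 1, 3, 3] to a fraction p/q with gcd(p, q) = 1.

-94/13

Use the convergent recurrence hₖ = aₖ·hₖ₋₁ + hₖ₋₂ (and likewise for the denominators kₖ):
a_0 = -8: -8/1
a_1 = 1: -7/1
a_2 = 3: -29/4
a_3 = 3: -94/13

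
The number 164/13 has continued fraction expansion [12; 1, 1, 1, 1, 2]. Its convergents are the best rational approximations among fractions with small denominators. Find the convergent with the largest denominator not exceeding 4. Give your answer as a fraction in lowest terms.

38/3

List convergents until the denominator exceeds the bound:
a_0 = 12: 12/1  (≤ bound)
a_1 = 1: 13/1  (≤ bound)
a_2 = 1: 25/2  (≤ bound)
a_3 = 1: 38/3  (≤ bound)
a_4 = 1: 63/5  (> 4, stop)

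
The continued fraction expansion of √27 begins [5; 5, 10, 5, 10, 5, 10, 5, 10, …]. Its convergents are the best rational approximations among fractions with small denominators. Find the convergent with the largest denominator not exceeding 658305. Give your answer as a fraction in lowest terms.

716035/137801

a_0 = 5: 5/1  (≤ bound)
a_1 = 5: 26/5  (≤ bound)
a_2 = 10: 265/51  (≤ bound)
a_3 = 5: 1351/260  (≤ bound)
a_4 = 10: 13775/2651  (≤ bound)
a_5 = 5: 70226/13515  (≤ bound)
a_6 = 10: 716035/137801  (≤ bound)
a_7 = 5: 3650401/702520  (> 658305, stop)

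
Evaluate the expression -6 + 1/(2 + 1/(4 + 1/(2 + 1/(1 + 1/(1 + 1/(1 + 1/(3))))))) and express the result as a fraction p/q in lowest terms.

-1571/283

Work from the innermost term outward:
Start with 3.
1 + 1/(3/1) = 1 + 1/3 = 4/3
1 + 1/(4/3) = 1 + 3/4 = 7/4
1 + 1/(7/4) = 1 + 4/7 = 11/7
2 + 1/(11/7) = 2 + 7/11 = 29/11
4 + 1/(29/11) = 4 + 11/29 = 127/29
2 + 1/(127/29) = 2 + 29/127 = 283/127
-6 + 1/(283/127) = -6 + 127/283 = -1571/283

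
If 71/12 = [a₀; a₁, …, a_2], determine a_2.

71 = 5·12 + 11, so a_0 = 5
12 = 1·11 + 1, so a_1 = 1
11 = 11·1 + 0, so a_2 = 11

11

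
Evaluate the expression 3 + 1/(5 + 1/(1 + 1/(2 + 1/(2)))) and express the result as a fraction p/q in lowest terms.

127/40

Work from the innermost term outward:
Start with 2.
2 + 1/(2/1) = 2 + 1/2 = 5/2
1 + 1/(5/2) = 1 + 2/5 = 7/5
5 + 1/(7/5) = 5 + 5/7 = 40/7
3 + 1/(40/7) = 3 + 7/40 = 127/40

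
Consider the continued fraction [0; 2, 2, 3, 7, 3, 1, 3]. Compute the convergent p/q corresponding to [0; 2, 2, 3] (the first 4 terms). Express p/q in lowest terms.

7/17

Build up convergents one term at a time:
a_0 = 0: 0/1
a_1 = 2: 1/2
a_2 = 2: 2/5
a_3 = 3: 7/17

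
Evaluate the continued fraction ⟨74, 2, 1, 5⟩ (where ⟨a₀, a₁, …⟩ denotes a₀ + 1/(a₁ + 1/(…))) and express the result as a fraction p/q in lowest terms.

1264/17

a_0 = 74: 74/1
a_1 = 2: 149/2
a_2 = 1: 223/3
a_3 = 5: 1264/17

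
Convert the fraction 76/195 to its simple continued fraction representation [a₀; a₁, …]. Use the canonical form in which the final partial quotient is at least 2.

[0; 2, 1, 1, 3, 3, 3]

⌊76/195⌋ = 0, remainder 76
⌊195/76⌋ = 2, remainder 43
⌊76/43⌋ = 1, remainder 33
⌊43/33⌋ = 1, remainder 10
⌊33/10⌋ = 3, remainder 3
⌊10/3⌋ = 3, remainder 1
⌊3/1⌋ = 3, remainder 0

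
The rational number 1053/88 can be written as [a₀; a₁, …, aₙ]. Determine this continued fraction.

[11; 1, 28, 3]

⌊1053/88⌋ = 11, remainder 85
⌊88/85⌋ = 1, remainder 3
⌊85/3⌋ = 28, remainder 1
⌊3/1⌋ = 3, remainder 0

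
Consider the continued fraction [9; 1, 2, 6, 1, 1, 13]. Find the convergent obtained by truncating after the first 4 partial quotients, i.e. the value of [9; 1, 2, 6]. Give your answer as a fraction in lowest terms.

Start with 6.
2 + 1/(6/1) = 2 + 1/6 = 13/6
1 + 1/(13/6) = 1 + 6/13 = 19/13
9 + 1/(19/13) = 9 + 13/19 = 184/19

184/19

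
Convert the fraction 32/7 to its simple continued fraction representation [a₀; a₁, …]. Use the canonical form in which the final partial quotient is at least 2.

[4; 1, 1, 3]

32 ÷ 7 → quotient 4, remainder 4
7 ÷ 4 → quotient 1, remainder 3
4 ÷ 3 → quotient 1, remainder 1
3 ÷ 1 → quotient 3, remainder 0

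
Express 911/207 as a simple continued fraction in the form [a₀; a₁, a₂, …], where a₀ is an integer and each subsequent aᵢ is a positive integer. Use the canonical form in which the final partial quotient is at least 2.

911 = 4·207 + 83, so a_0 = 4
207 = 2·83 + 41, so a_1 = 2
83 = 2·41 + 1, so a_2 = 2
41 = 41·1 + 0, so a_3 = 41

[4; 2, 2, 41]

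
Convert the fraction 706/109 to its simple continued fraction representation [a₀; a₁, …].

Repeatedly divide and take the remainder:
706 ÷ 109 → quotient 6, remainder 52
109 ÷ 52 → quotient 2, remainder 5
52 ÷ 5 → quotient 10, remainder 2
5 ÷ 2 → quotient 2, remainder 1
2 ÷ 1 → quotient 2, remainder 0

[6; 2, 10, 2, 2]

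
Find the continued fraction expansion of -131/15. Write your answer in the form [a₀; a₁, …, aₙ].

-131 ÷ 15 → quotient -9, remainder 4
15 ÷ 4 → quotient 3, remainder 3
4 ÷ 3 → quotient 1, remainder 1
3 ÷ 1 → quotient 3, remainder 0

[-9; 3, 1, 3]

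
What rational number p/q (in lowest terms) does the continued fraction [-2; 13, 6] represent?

-152/79

Work from the innermost term outward:
Start with 6.
13 + 1/(6/1) = 13 + 1/6 = 79/6
-2 + 1/(79/6) = -2 + 6/79 = -152/79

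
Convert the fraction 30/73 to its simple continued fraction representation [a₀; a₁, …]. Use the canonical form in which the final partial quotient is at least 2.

⌊30/73⌋ = 0, remainder 30
⌊73/30⌋ = 2, remainder 13
⌊30/13⌋ = 2, remainder 4
⌊13/4⌋ = 3, remainder 1
⌊4/1⌋ = 4, remainder 0

[0; 2, 2, 3, 4]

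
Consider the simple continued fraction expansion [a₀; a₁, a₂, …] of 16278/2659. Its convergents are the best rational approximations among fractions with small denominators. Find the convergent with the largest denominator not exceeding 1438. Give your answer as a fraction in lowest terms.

1457/238

a_0 = 6: 6/1  (≤ bound)
a_1 = 8: 49/8  (≤ bound)
a_2 = 4: 202/33  (≤ bound)
a_3 = 1: 251/41  (≤ bound)
a_4 = 5: 1457/238  (≤ bound)
a_5 = 11: 16278/2659  (> 1438, stop)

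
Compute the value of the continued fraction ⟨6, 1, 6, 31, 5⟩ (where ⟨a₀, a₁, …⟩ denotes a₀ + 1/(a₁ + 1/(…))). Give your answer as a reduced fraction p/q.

Use the convergent recurrence hₖ = aₖ·hₖ₋₁ + hₖ₋₂ (and likewise for the denominators kₖ):
a_0 = 6: 6/1
a_1 = 1: 7/1
a_2 = 6: 48/7
a_3 = 31: 1495/218
a_4 = 5: 7523/1097

7523/1097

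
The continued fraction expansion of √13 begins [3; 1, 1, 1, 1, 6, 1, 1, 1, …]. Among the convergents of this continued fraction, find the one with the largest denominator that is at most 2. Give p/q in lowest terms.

a_0 = 3: 3/1  (≤ bound)
a_1 = 1: 4/1  (≤ bound)
a_2 = 1: 7/2  (≤ bound)
a_3 = 1: 11/3  (> 2, stop)

7/2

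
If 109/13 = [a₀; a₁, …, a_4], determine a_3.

1

Run the Euclidean algorithm, recording each quotient:
109 = 8·13 + 5, so a_0 = 8
13 = 2·5 + 3, so a_1 = 2
5 = 1·3 + 2, so a_2 = 1
3 = 1·2 + 1, so a_3 = 1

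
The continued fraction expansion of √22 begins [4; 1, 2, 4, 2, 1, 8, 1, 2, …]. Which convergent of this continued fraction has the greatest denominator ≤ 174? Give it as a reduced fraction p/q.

197/42

a_0 = 4: 4/1  (≤ bound)
a_1 = 1: 5/1  (≤ bound)
a_2 = 2: 14/3  (≤ bound)
a_3 = 4: 61/13  (≤ bound)
a_4 = 2: 136/29  (≤ bound)
a_5 = 1: 197/42  (≤ bound)
a_6 = 8: 1712/365  (> 174, stop)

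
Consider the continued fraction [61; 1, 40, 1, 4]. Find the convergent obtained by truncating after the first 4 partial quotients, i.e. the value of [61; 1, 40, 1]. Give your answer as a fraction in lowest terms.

Start with 1.
40 + 1/(1/1) = 40 + 1/1 = 41/1
1 + 1/(41/1) = 1 + 1/41 = 42/41
61 + 1/(42/41) = 61 + 41/42 = 2603/42

2603/42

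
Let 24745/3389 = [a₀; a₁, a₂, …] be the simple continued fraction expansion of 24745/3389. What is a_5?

1

24745 = 7·3389 + 1022, so a_0 = 7
3389 = 3·1022 + 323, so a_1 = 3
1022 = 3·323 + 53, so a_2 = 3
323 = 6·53 + 5, so a_3 = 6
53 = 10·5 + 3, so a_4 = 10
5 = 1·3 + 2, so a_5 = 1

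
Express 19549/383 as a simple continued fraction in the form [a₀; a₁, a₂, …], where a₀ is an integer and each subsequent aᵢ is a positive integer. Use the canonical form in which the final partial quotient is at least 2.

[51; 23, 1, 15]

19549 = 51·383 + 16, so a_0 = 51
383 = 23·16 + 15, so a_1 = 23
16 = 1·15 + 1, so a_2 = 1
15 = 15·1 + 0, so a_3 = 15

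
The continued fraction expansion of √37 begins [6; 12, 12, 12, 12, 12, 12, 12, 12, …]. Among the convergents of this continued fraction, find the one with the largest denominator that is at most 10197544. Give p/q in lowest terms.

18798954/3090529

List convergents until the denominator exceeds the bound:
a_0 = 6: 6/1  (≤ bound)
a_1 = 12: 73/12  (≤ bound)
a_2 = 12: 882/145  (≤ bound)
a_3 = 12: 10657/1752  (≤ bound)
a_4 = 12: 128766/21169  (≤ bound)
a_5 = 12: 1555849/255780  (≤ bound)
a_6 = 12: 18798954/3090529  (≤ bound)
a_7 = 12: 227143297/37342128  (> 10197544, stop)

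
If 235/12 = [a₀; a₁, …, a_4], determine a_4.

Repeatedly divide and take the remainder:
235 ÷ 12 → quotient 19, remainder 7
12 ÷ 7 → quotient 1, remainder 5
7 ÷ 5 → quotient 1, remainder 2
5 ÷ 2 → quotient 2, remainder 1
2 ÷ 1 → quotient 2, remainder 0

2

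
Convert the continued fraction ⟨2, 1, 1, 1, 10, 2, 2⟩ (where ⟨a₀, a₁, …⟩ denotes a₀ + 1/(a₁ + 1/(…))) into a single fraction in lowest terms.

Collapse the nested fraction from the inside out:
Start with 2.
2 + 1/(2/1) = 2 + 1/2 = 5/2
10 + 1/(5/2) = 10 + 2/5 = 52/5
1 + 1/(52/5) = 1 + 5/52 = 57/52
1 + 1/(57/52) = 1 + 52/57 = 109/57
1 + 1/(109/57) = 1 + 57/109 = 166/109
2 + 1/(166/109) = 2 + 109/166 = 441/166

441/166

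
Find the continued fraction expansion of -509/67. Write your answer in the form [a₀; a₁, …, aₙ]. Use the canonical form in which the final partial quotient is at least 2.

-509 ÷ 67 → quotient -8, remainder 27
67 ÷ 27 → quotient 2, remainder 13
27 ÷ 13 → quotient 2, remainder 1
13 ÷ 1 → quotient 13, remainder 0

[-8; 2, 2, 13]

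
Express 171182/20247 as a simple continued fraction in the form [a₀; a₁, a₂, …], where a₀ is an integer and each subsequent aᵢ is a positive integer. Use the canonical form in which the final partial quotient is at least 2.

⌊171182/20247⌋ = 8, remainder 9206
⌊20247/9206⌋ = 2, remainder 1835
⌊9206/1835⌋ = 5, remainder 31
⌊1835/31⌋ = 59, remainder 6
⌊31/6⌋ = 5, remainder 1
⌊6/1⌋ = 6, remainder 0

[8; 2, 5, 59, 5, 6]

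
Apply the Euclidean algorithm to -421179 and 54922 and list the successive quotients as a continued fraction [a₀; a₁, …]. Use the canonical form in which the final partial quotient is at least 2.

-421179 = -8·54922 + 18197, so a_0 = -8
54922 = 3·18197 + 331, so a_1 = 3
18197 = 54·331 + 323, so a_2 = 54
331 = 1·323 + 8, so a_3 = 1
323 = 40·8 + 3, so a_4 = 40
8 = 2·3 + 2, so a_5 = 2
3 = 1·2 + 1, so a_6 = 1
2 = 2·1 + 0, so a_7 = 2

[-8; 3, 54, 1, 40, 2, 1, 2]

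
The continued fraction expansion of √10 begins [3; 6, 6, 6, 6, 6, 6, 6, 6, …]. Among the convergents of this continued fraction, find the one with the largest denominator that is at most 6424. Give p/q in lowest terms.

a_0 = 3: 3/1  (≤ bound)
a_1 = 6: 19/6  (≤ bound)
a_2 = 6: 117/37  (≤ bound)
a_3 = 6: 721/228  (≤ bound)
a_4 = 6: 4443/1405  (≤ bound)
a_5 = 6: 27379/8658  (> 6424, stop)

4443/1405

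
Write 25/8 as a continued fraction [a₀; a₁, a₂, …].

25 = 3·8 + 1, so a_0 = 3
8 = 8·1 + 0, so a_1 = 8

[3; 8]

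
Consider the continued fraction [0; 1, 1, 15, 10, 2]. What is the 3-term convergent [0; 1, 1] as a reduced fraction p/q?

1/2

a_0 = 0: 0/1
a_1 = 1: 1/1
a_2 = 1: 1/2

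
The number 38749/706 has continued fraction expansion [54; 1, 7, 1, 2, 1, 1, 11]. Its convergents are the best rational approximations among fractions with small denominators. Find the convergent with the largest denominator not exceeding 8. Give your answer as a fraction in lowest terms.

439/8

List convergents until the denominator exceeds the bound:
a_0 = 54: 54/1  (≤ bound)
a_1 = 1: 55/1  (≤ bound)
a_2 = 7: 439/8  (≤ bound)
a_3 = 1: 494/9  (> 8, stop)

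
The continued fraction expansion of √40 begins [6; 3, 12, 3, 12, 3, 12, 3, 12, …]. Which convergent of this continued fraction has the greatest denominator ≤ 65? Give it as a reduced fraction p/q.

a_0 = 6: 6/1  (≤ bound)
a_1 = 3: 19/3  (≤ bound)
a_2 = 12: 234/37  (≤ bound)
a_3 = 3: 721/114  (> 65, stop)

234/37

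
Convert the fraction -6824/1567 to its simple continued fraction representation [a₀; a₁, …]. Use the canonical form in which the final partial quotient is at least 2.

⌊-6824/1567⌋ = -5, remainder 1011
⌊1567/1011⌋ = 1, remainder 556
⌊1011/556⌋ = 1, remainder 455
⌊556/455⌋ = 1, remainder 101
⌊455/101⌋ = 4, remainder 51
⌊101/51⌋ = 1, remainder 50
⌊51/50⌋ = 1, remainder 1
⌊50/1⌋ = 50, remainder 0

[-5; 1, 1, 1, 4, 1, 1, 50]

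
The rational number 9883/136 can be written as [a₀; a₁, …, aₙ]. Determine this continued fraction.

9883 = 72·136 + 91, so a_0 = 72
136 = 1·91 + 45, so a_1 = 1
91 = 2·45 + 1, so a_2 = 2
45 = 45·1 + 0, so a_3 = 45

[72; 1, 2, 45]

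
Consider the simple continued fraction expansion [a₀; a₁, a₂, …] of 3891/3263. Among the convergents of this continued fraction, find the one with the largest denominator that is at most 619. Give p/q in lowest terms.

List convergents until the denominator exceeds the bound:
a_0 = 1: 1/1  (≤ bound)
a_1 = 5: 6/5  (≤ bound)
a_2 = 5: 31/26  (≤ bound)
a_3 = 9: 285/239  (≤ bound)
a_4 = 2: 601/504  (≤ bound)
a_5 = 6: 3891/3263  (> 619, stop)

601/504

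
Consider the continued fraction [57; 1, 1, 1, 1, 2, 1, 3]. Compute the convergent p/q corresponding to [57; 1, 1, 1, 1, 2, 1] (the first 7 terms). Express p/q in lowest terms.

a_0 = 57: 57/1
a_1 = 1: 58/1
a_2 = 1: 115/2
a_3 = 1: 173/3
a_4 = 1: 288/5
a_5 = 2: 749/13
a_6 = 1: 1037/18

1037/18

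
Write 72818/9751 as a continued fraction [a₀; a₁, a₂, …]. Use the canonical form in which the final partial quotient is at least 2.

[7; 2, 7, 3, 1, 51, 1, 2]

72818 = 7·9751 + 4561, so a_0 = 7
9751 = 2·4561 + 629, so a_1 = 2
4561 = 7·629 + 158, so a_2 = 7
629 = 3·158 + 155, so a_3 = 3
158 = 1·155 + 3, so a_4 = 1
155 = 51·3 + 2, so a_5 = 51
3 = 1·2 + 1, so a_6 = 1
2 = 2·1 + 0, so a_7 = 2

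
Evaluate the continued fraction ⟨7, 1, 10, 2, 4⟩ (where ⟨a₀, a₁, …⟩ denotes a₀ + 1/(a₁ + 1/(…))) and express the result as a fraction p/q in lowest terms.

815/103

Start with 4.
2 + 1/(4/1) = 2 + 1/4 = 9/4
10 + 1/(9/4) = 10 + 4/9 = 94/9
1 + 1/(94/9) = 1 + 9/94 = 103/94
7 + 1/(103/94) = 7 + 94/103 = 815/103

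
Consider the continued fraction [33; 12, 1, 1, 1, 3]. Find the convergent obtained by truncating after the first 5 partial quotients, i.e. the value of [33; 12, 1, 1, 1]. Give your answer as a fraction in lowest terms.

Use the convergent recurrence hₖ = aₖ·hₖ₋₁ + hₖ₋₂ (and likewise for the denominators kₖ):
a_0 = 33: 33/1
a_1 = 12: 397/12
a_2 = 1: 430/13
a_3 = 1: 827/25
a_4 = 1: 1257/38

1257/38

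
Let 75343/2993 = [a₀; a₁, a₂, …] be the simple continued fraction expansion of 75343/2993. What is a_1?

Run the Euclidean algorithm, recording each quotient:
75343 ÷ 2993 → quotient 25, remainder 518
2993 ÷ 518 → quotient 5, remainder 403

5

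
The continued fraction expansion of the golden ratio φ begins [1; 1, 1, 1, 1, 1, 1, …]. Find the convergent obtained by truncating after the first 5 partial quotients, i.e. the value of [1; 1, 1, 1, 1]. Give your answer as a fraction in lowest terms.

8/5

Start with 1.
1 + 1/(1/1) = 1 + 1/1 = 2/1
1 + 1/(2/1) = 1 + 1/2 = 3/2
1 + 1/(3/2) = 1 + 2/3 = 5/3
1 + 1/(5/3) = 1 + 3/5 = 8/5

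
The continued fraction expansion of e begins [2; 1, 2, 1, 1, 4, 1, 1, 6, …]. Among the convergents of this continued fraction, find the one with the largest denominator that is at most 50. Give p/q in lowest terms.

106/39

a_0 = 2: 2/1  (≤ bound)
a_1 = 1: 3/1  (≤ bound)
a_2 = 2: 8/3  (≤ bound)
a_3 = 1: 11/4  (≤ bound)
a_4 = 1: 19/7  (≤ bound)
a_5 = 4: 87/32  (≤ bound)
a_6 = 1: 106/39  (≤ bound)
a_7 = 1: 193/71  (> 50, stop)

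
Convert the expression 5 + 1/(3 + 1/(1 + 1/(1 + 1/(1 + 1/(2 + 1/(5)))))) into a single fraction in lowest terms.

Start with 5.
2 + 1/(5/1) = 2 + 1/5 = 11/5
1 + 1/(11/5) = 1 + 5/11 = 16/11
1 + 1/(16/11) = 1 + 11/16 = 27/16
1 + 1/(27/16) = 1 + 16/27 = 43/27
3 + 1/(43/27) = 3 + 27/43 = 156/43
5 + 1/(156/43) = 5 + 43/156 = 823/156

823/156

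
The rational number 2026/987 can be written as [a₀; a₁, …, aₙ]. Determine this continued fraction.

Apply division with remainder until the remainder is 0:
2026 = 2·987 + 52, so a_0 = 2
987 = 18·52 + 51, so a_1 = 18
52 = 1·51 + 1, so a_2 = 1
51 = 51·1 + 0, so a_3 = 51

[2; 18, 1, 51]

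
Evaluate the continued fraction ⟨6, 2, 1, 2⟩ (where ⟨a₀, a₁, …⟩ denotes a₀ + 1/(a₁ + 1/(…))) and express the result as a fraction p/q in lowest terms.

51/8

a_0 = 6: 6/1
a_1 = 2: 13/2
a_2 = 1: 19/3
a_3 = 2: 51/8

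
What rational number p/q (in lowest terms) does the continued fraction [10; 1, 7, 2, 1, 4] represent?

1273/117

Start with 4.
1 + 1/(4/1) = 1 + 1/4 = 5/4
2 + 1/(5/4) = 2 + 4/5 = 14/5
7 + 1/(14/5) = 7 + 5/14 = 103/14
1 + 1/(103/14) = 1 + 14/103 = 117/103
10 + 1/(117/103) = 10 + 103/117 = 1273/117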